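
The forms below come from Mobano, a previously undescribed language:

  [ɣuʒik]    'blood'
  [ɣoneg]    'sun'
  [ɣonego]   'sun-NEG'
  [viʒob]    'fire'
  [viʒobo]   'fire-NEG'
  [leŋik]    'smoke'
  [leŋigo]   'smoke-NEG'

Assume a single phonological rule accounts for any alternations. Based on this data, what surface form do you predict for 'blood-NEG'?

[ɣuʒigo]

'smoke' shows [k] ~ [g] at the end of the stem ([leŋik] vs [leŋigo]).
The stem 'sun' ([ɣoneg], [ɣonego]) shows [g] unchanged in both environments, so [g] cannot be basic with [k] derived in isolation.
So /k/ is underlying, and a rule of intervocalic voicing — voiceless stops become voiced between vowels — gives [g].
The one attested form of 'blood', [ɣuʒik], shows underlying /ɣuʒik/. Applying the same rule between vowels gives [ɣuʒigo].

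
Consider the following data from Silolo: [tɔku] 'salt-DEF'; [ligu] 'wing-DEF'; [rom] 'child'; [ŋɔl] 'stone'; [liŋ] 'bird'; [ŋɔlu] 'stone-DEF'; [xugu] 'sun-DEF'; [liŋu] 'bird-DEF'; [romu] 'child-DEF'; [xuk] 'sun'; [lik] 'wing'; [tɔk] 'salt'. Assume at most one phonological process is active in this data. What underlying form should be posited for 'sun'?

'sun' shows [k] ~ [g] at the end of the stem ([xuk] vs [xugu]).
But 'salt' keeps [k] in both environments ([tɔk], [tɔku]), so there is no rule changing /k/ to [g] before the DEF suffix.
The underlying segment must be /g/; voiced obstruents become voiceless word-finally, yielding [k] there.
Hence 'sun' is /xug/ underlyingly.

/xug/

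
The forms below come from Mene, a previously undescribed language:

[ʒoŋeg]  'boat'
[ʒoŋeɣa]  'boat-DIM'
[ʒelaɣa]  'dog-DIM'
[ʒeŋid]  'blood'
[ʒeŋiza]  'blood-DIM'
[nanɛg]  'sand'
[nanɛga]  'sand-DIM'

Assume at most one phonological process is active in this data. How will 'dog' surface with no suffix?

[ʒelag]

The stem for 'boat' ends in [g] in [ʒoŋeg] but [ɣ] in [ʒoŋeɣa].
Compare 'sand', with invariant [g] in [nanɛg] and [nanɛga]: an analysis with underlying /g/ and a rule producing [ɣ] before the DIM suffix would wrongly predict alternation here too.
So /ɣ/ is underlying, and a rule of word-final hardening — voiced fricatives become stops word-finally — gives [g].
The one attested form of 'dog', [ʒelaɣa], shows underlying /ʒelaɣ/. Applying the same rule word-finally gives [ʒelag].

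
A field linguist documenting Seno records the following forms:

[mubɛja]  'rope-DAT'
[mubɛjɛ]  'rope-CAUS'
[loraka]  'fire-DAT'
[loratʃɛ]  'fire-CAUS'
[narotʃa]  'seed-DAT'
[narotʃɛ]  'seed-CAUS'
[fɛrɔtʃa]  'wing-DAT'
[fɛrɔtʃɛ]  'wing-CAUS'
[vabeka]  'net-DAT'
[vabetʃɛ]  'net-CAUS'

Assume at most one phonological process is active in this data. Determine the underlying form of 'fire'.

In [loraka] and [loratʃɛ] the final segment of 'fire' alternates: [k] ~ [tʃ].
Compare 'wing', with invariant [tʃ] in [fɛrɔtʃa] and [fɛrɔtʃɛ]: an analysis with underlying /tʃ/ and a rule producing [k] before the DAT suffix would wrongly predict alternation here too.
So /k/ is underlying, and a rule of palatalization before a front vowel — /k/ becomes palato-alveolar [tʃ] before a front vowel — gives [tʃ].

/lorak/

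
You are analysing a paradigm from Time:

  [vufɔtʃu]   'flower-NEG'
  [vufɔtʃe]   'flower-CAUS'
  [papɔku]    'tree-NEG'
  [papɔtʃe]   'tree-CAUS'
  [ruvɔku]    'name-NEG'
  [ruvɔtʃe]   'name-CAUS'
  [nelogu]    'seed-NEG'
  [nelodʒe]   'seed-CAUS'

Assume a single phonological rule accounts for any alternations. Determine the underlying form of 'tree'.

The stem for 'tree' ends in [k] in [papɔku] but [tʃ] in [papɔtʃe].
But 'flower' keeps [tʃ] in both environments ([vufɔtʃu], [vufɔtʃe]), so there is no rule changing /tʃ/ to [k] before the NEG suffix.
So /k/ is underlying, and a rule of palatalization before a front vowel — /k/ and /g/ become palato-alveolar [tʃ] and [dʒ] before a front vowel — gives [tʃ].

/papɔk/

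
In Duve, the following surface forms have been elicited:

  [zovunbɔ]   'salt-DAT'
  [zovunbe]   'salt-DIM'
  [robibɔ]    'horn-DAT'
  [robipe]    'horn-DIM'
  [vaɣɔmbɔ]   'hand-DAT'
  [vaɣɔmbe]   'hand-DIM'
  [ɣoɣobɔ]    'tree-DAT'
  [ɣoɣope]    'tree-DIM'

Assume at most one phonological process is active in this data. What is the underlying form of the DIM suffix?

The DIM morpheme has two allomorphs, [-be] and [-pe].
The DAT suffix, which begins with [b], is invariant after every stem; so [b] is not altered by any rule here.
So the underlying form is /-pe/, and voiceless stops become voiced after a nasal.

/-pe/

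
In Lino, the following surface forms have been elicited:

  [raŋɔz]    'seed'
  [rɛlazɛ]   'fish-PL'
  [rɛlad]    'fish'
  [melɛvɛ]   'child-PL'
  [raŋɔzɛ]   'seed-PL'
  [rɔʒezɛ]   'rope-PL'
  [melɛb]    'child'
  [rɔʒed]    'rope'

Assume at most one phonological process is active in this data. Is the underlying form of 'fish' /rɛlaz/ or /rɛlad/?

/rɛlad/

In [rɛlad] and [rɛlazɛ] the final segment of 'fish' alternates: [d] ~ [z].
If /z/ were underlying and a rule turned it into [d] in isolation, 'seed' would also alternate; but it has [z] in both [raŋɔz] and [raŋɔzɛ].
So /d/ is underlying, and a rule of intervocalic spirantization — voiced stops become fricatives between vowels — gives [z].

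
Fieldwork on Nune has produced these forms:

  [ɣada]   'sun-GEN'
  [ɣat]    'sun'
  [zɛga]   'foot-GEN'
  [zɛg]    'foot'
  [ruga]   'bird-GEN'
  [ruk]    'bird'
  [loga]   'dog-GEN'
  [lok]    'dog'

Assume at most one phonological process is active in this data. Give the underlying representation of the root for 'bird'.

'bird' shows [g] ~ [k] at the end of the stem ([ruga] vs [ruk]).
The stem 'foot' ([zɛga], [zɛg]) shows [g] unchanged in both environments, so [g] cannot be basic with [k] derived in isolation.
The underlying segment must be /k/; voiceless stops become voiced between vowels, yielding [g] there.

/ruk/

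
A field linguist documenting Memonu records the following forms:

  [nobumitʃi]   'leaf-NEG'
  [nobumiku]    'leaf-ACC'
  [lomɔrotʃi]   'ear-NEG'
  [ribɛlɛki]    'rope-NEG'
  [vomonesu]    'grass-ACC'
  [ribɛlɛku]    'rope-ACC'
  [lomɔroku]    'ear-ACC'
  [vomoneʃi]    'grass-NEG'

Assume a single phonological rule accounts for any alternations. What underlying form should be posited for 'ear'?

The root 'ear' surfaces as [lomɔrotʃi] and [lomɔroku], with a stem-final [tʃ] ~ [k] alternation.
If /k/ were underlying and a rule turned it into [tʃ] before the NEG suffix, 'rope' would also alternate; but it has [k] in both [ribɛlɛki] and [ribɛlɛku].
So /tʃ/ is underlying, and a rule of depalatalization — palato-alveolar /tʃ/ and /ʃ/ become [k] and [s] when no front vowel follows — gives [k].
So 'ear' = /lomɔrotʃ/.

/lomɔrotʃ/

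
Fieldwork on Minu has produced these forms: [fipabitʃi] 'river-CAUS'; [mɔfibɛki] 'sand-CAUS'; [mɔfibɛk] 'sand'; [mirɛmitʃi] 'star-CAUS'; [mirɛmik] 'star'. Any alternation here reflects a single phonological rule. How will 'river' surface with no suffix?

[fipabik]

The stem for 'star' ends in [tʃ] in [mirɛmitʃi] but [k] in [mirɛmik].
Compare 'sand', with invariant [k] in [mɔfibɛki] and [mɔfibɛk]: an analysis with underlying /k/ and a rule producing [tʃ] before the CAUS suffix would wrongly predict alternation here too.
The underlying segment must be /tʃ/; palato-alveolar /tʃ/ becomes [k] when no front vowel follows, yielding [k] there.
From [fipabitʃi] the stem 'river' is /fipabitʃ/; when no front vowel follows this yields [fipabik].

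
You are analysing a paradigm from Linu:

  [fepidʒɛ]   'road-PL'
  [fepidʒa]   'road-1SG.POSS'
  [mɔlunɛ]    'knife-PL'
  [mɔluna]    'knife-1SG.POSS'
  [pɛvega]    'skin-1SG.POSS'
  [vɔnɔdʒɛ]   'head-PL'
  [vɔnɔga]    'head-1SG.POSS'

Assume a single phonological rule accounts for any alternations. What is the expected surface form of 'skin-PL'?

[pɛvedʒɛ]

The root 'head' surfaces as [vɔnɔdʒɛ] and [vɔnɔga], with a stem-final [dʒ] ~ [g] alternation.
Compare 'road', with invariant [dʒ] in [fepidʒɛ] and [fepidʒa]: an analysis with underlying /dʒ/ and a rule producing [g] before the 1SG.POSS suffix would wrongly predict alternation here too.
So /g/ is underlying, and a rule of palatalization before a front vowel — /g/ becomes palato-alveolar [dʒ] before a front vowel — gives [dʒ].
The one attested form of 'skin', [pɛvega], shows underlying /pɛveg/. Applying the same rule before a front vowel gives [pɛvedʒɛ].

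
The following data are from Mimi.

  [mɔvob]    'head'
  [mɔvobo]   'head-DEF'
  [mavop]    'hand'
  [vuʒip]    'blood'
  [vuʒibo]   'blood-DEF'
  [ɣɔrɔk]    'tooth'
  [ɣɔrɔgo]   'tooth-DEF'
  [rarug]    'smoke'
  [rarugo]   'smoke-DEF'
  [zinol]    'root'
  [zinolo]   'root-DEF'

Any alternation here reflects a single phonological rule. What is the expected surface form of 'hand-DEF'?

[mavobo]

The root 'blood' surfaces as [vuʒip] and [vuʒibo], with a stem-final [p] ~ [b] alternation.
If /b/ were underlying and a rule turned it into [p] in isolation, 'head' would also alternate; but it has [b] in both [mɔvob] and [mɔvobo].
Therefore /p/ is basic and [b] is derived by intervocalic voicing (voiceless stops become voiced between vowels).
The one attested form of 'hand', [mavop], shows underlying /mavop/. Applying the same rule between vowels gives [mavobo].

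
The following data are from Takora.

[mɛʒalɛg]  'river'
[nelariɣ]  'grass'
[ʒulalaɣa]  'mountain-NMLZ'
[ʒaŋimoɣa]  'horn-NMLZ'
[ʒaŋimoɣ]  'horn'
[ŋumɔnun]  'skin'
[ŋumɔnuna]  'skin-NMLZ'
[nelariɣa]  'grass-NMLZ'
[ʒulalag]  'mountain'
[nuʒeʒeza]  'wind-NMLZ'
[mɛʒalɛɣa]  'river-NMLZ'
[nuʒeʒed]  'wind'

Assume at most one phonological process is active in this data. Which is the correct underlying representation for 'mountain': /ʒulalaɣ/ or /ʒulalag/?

/ʒulalag/

The root 'mountain' surfaces as [ʒulalaɣa] and [ʒulalag], with a stem-final [ɣ] ~ [g] alternation.
Compare 'horn', with invariant [ɣ] in [ʒaŋimoɣa] and [ʒaŋimoɣ]: an analysis with underlying /ɣ/ and a rule producing [g] in isolation would wrongly predict alternation here too.
The alternation reflects intervocalic spirantization: voiced stops become fricatives between vowels. /g/ is underlying.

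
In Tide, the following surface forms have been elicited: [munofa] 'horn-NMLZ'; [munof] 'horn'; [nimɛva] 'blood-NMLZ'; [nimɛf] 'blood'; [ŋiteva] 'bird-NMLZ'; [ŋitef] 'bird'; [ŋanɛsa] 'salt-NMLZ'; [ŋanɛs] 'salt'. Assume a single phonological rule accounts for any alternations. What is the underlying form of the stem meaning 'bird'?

The root 'bird' surfaces as [ŋiteva] and [ŋitef], with a stem-final [v] ~ [f] alternation.
The stem 'horn' ([munofa], [munof]) shows [f] unchanged in both environments, so [f] cannot be basic with [v] derived before the NMLZ suffix.
So /v/ is underlying, and a rule of word-final obstruent devoicing — voiced obstruents become voiceless word-finally — gives [f].

/ŋitev/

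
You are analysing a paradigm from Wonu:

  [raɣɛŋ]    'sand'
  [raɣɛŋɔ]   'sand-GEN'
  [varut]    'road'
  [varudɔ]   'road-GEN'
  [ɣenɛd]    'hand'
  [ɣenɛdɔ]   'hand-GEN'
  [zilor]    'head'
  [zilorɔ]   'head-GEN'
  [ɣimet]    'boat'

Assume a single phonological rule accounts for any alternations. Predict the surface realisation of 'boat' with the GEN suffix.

'road' shows [t] ~ [d] at the end of the stem ([varut] vs [varudɔ]).
Compare 'hand', with invariant [d] in [ɣenɛd] and [ɣenɛdɔ]: an analysis with underlying /d/ and a rule producing [t] in isolation would wrongly predict alternation here too.
The alternation reflects intervocalic voicing: voiceless stops become voiced between vowels. /t/ is underlying.
From [ɣimet] the stem 'boat' is /ɣimet/; between vowels this yields [ɣimedɔ].

[ɣimedɔ]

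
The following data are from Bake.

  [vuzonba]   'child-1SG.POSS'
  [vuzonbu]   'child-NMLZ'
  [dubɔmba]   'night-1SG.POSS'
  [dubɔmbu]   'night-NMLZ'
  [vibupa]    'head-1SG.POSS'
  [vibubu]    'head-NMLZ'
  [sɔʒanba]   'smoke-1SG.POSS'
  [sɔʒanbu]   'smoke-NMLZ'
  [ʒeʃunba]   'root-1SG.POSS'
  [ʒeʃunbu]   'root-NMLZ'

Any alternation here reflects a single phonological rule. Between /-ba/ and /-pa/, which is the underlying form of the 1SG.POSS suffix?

/-pa/

The 1SG.POSS morpheme has two allomorphs, [-ba] and [-pa].
By contrast the NMLZ suffix keeps its initial [b] throughout — that segment must be underlying.
So the underlying form is /-pa/, and voiceless stops become voiced after a nasal.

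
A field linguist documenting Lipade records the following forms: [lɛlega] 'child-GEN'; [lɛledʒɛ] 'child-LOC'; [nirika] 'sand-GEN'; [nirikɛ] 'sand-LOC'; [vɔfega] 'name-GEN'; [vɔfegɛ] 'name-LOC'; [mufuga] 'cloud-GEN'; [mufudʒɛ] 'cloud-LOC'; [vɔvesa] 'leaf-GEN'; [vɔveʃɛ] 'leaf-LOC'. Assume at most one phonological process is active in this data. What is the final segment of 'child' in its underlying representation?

/dʒ/

In [lɛlega] and [lɛledʒɛ] the final segment of 'child' alternates: [g] ~ [dʒ].
Compare 'name', with invariant [g] in [vɔfega] and [vɔfegɛ]: an analysis with underlying /g/ and a rule producing [dʒ] before the LOC suffix would wrongly predict alternation here too.
The underlying segment must be /dʒ/; palato-alveolar /dʒ/ and /ʃ/ become [g] and [s] when no front vowel follows, yielding [g] there.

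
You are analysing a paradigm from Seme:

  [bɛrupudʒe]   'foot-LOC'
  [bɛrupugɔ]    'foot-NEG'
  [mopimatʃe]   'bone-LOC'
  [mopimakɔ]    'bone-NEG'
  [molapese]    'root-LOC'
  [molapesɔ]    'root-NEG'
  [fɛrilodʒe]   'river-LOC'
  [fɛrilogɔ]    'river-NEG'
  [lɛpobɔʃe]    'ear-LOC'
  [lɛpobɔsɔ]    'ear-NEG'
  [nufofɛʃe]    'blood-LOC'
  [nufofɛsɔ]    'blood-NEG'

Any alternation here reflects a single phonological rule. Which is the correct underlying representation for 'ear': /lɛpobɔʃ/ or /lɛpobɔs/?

The root 'ear' surfaces as [lɛpobɔʃe] and [lɛpobɔsɔ], with a stem-final [ʃ] ~ [s] alternation.
Compare 'root', with invariant [s] in [molapese] and [molapesɔ]: an analysis with underlying /s/ and a rule producing [ʃ] before the LOC suffix would wrongly predict alternation here too.
The alternation reflects depalatalization: palato-alveolar /tʃ/, /dʒ/ and /ʃ/ become [k], [g] and [s] when no front vowel follows. /ʃ/ is underlying.

/lɛpobɔʃ/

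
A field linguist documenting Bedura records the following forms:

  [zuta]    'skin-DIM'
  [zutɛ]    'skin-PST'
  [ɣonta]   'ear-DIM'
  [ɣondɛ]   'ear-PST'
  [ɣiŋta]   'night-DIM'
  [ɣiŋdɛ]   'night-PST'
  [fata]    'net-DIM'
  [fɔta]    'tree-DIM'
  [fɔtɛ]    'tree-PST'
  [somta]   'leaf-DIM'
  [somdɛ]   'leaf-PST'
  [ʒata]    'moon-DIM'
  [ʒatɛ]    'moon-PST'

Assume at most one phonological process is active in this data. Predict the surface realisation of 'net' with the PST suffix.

[fatɛ]

The PST morpheme has two allomorphs, [-dɛ] and [-tɛ].
By contrast the DIM suffix keeps its initial [t] throughout — that segment must be underlying.
The PST suffix is therefore /-dɛ/ underlyingly, with post-vocalic devoicing: voiced stops become voiceless after a vowel.
After 'net', which ends in a vowel, the suffix surfaces as [-tɛ], giving [fatɛ].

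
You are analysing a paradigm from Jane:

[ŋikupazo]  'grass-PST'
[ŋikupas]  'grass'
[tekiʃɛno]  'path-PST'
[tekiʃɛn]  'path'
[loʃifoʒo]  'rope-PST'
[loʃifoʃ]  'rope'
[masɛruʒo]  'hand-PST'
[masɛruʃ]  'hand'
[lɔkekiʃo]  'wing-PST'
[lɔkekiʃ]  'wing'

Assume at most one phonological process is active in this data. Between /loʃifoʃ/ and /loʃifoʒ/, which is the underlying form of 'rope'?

/loʃifoʒ/

In [loʃifoʒo] and [loʃifoʃ] the final segment of 'rope' alternates: [ʒ] ~ [ʃ].
But 'wing' keeps [ʃ] in both environments ([lɔkekiʃo], [lɔkekiʃ]), so there is no rule changing /ʃ/ to [ʒ] before the PST suffix.
Therefore /ʒ/ is basic and [ʃ] is derived by word-final obstruent devoicing (voiced obstruents become voiceless word-finally).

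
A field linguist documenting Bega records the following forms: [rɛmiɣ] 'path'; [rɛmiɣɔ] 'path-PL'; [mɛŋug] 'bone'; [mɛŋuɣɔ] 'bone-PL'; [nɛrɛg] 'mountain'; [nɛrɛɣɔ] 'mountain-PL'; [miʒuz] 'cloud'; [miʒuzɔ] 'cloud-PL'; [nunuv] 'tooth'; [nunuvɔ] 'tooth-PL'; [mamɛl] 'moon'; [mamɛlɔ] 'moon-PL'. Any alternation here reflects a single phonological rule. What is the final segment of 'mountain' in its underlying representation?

/g/

In [nɛrɛg] and [nɛrɛɣɔ] the final segment of 'mountain' alternates: [g] ~ [ɣ].
The stem 'path' ([rɛmiɣ], [rɛmiɣɔ]) shows [ɣ] unchanged in both environments, so [ɣ] cannot be basic with [g] derived in isolation.
So /g/ is underlying, and a rule of intervocalic spirantization — voiced stops become fricatives between vowels — gives [ɣ].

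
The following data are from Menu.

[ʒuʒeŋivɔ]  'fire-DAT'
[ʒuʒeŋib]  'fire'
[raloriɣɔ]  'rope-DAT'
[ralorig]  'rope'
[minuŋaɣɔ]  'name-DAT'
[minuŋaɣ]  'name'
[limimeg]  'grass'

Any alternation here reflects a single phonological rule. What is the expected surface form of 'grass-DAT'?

[limimeɣɔ]

The root 'rope' surfaces as [raloriɣɔ] and [ralorig], with a stem-final [ɣ] ~ [g] alternation.
The stem 'name' ([minuŋaɣɔ], [minuŋaɣ]) shows [ɣ] unchanged in both environments, so [ɣ] cannot be basic with [g] derived in isolation.
So /g/ is underlying, and a rule of intervocalic spirantization — voiced stops become fricatives between vowels — gives [ɣ].
The one attested form of 'grass', [limimeg], shows underlying /limimeg/. Applying the same rule between vowels gives [limimeɣɔ].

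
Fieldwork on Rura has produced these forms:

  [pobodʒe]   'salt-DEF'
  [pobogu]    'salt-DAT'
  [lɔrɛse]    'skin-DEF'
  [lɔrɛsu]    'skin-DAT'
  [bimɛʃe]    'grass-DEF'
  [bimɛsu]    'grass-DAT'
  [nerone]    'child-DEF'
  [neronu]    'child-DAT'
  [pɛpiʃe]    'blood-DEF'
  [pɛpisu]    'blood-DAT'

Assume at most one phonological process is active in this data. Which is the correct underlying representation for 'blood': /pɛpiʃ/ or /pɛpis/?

/pɛpiʃ/

In [pɛpiʃe] and [pɛpisu] the final segment of 'blood' alternates: [ʃ] ~ [s].
Compare 'skin', with invariant [s] in [lɔrɛse] and [lɔrɛsu]: an analysis with underlying /s/ and a rule producing [ʃ] before the DEF suffix would wrongly predict alternation here too.
So /ʃ/ is underlying, and a rule of depalatalization — palato-alveolar /dʒ/ and /ʃ/ become [g] and [s] when no front vowel follows — gives [s].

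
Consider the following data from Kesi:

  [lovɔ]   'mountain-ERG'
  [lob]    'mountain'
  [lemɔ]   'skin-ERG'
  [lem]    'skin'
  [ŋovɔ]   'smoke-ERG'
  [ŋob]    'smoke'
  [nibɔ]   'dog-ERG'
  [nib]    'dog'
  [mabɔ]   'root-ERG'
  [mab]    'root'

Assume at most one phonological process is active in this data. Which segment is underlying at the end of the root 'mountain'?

In [lovɔ] and [lob] the final segment of 'mountain' alternates: [v] ~ [b].
If /b/ were underlying and a rule turned it into [v] before the ERG suffix, 'dog' would also alternate; but it has [b] in both [nibɔ] and [nib].
So /v/ is underlying, and a rule of word-final hardening — voiced fricatives become stops word-finally — gives [b].

/v/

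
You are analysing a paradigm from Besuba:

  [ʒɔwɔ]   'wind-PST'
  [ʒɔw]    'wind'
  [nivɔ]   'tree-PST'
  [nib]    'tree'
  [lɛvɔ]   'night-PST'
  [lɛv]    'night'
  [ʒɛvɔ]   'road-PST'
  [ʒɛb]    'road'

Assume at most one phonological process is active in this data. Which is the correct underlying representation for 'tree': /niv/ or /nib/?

The stem for 'tree' ends in [v] in [nivɔ] but [b] in [nib].
If /v/ were underlying and a rule turned it into [b] in isolation, 'night' would also alternate; but it has [v] in both [lɛvɔ] and [lɛv].
Therefore /b/ is basic and [v] is derived by intervocalic spirantization (voiced stops become fricatives between vowels).

/nib/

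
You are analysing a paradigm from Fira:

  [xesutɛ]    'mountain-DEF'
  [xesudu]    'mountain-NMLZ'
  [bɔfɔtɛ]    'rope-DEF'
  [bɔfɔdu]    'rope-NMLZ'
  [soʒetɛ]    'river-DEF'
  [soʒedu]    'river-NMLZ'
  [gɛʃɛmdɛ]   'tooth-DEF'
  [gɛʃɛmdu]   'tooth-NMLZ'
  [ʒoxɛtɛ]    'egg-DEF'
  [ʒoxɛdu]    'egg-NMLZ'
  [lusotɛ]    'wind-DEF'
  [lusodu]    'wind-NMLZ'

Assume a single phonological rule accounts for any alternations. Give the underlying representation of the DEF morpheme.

/-tɛ/

The DEF suffix surfaces as [-dɛ] and [-tɛ], depending on the final segment of the stem.
The NMLZ suffix, which begins with [d], is invariant after every stem; so [d] is not altered by any rule here.
The DEF suffix is therefore /-tɛ/ underlyingly, with post-nasal voicing: voiceless stops become voiced after a nasal.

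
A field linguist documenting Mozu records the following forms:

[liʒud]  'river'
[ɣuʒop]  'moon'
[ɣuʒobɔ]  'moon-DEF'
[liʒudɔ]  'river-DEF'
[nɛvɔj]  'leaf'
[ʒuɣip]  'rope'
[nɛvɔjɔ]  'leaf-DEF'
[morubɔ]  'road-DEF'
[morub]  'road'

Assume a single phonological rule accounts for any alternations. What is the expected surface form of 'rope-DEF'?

In [ɣuʒop] and [ɣuʒobɔ] the final segment of 'moon' alternates: [p] ~ [b].
But 'road' keeps [b] in both environments ([morub], [morubɔ]), so there is no rule changing /b/ to [p] in isolation.
The underlying segment must be /p/; voiceless stops become voiced between vowels, yielding [b] there.
The one attested form of 'rope', [ʒuɣip], shows underlying /ʒuɣip/. Applying the same rule between vowels gives [ʒuɣibɔ].

[ʒuɣibɔ]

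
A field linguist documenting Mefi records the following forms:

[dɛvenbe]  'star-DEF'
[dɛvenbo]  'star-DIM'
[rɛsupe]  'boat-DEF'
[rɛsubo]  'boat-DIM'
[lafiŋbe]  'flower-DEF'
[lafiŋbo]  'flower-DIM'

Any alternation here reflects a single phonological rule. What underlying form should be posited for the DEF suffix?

The DEF morpheme has two allomorphs, [-be] and [-pe].
The DIM suffix, which begins with [b], is invariant after every stem; so [b] is not altered by any rule here.
The DEF suffix is therefore /-pe/ underlyingly, with post-nasal voicing: voiceless stops become voiced after a nasal.

/-pe/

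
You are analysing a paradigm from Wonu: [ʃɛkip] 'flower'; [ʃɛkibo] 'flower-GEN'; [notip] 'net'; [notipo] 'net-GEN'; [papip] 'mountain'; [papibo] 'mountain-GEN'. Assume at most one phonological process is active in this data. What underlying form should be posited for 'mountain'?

The root 'mountain' surfaces as [papip] and [papibo], with a stem-final [p] ~ [b] alternation.
But 'net' keeps [p] in both environments ([notip], [notipo]), so there is no rule changing /p/ to [b] before the GEN suffix.
The underlying segment must be /b/; voiced obstruents become voiceless word-finally, yielding [p] there.
Hence 'mountain' is /papib/ underlyingly.

/papib/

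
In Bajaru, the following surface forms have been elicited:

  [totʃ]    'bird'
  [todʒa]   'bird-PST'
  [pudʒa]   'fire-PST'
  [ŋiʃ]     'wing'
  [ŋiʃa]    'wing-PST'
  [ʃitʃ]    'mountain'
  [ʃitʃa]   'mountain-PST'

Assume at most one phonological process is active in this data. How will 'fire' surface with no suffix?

In [totʃ] and [todʒa] the final segment of 'bird' alternates: [tʃ] ~ [dʒ].
The stem 'mountain' ([ʃitʃ], [ʃitʃa]) shows [tʃ] unchanged in both environments, so [tʃ] cannot be basic with [dʒ] derived before the PST suffix.
The underlying segment must be /dʒ/; voiced obstruents become voiceless word-finally, yielding [tʃ] there.
The one attested form of 'fire', [pudʒa], shows underlying /pudʒ/. Applying the same rule word-finally gives [putʃ].

[putʃ]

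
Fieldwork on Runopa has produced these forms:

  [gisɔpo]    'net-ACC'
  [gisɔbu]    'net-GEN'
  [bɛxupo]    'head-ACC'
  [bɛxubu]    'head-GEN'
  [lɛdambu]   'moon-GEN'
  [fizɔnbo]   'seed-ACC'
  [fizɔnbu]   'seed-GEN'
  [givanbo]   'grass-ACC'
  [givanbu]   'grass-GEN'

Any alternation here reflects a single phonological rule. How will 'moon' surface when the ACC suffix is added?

The ACC suffix surfaces as [-bo] and [-po], depending on the final segment of the stem.
By contrast the GEN suffix keeps its initial [b] throughout — that segment must be underlying.
The ACC suffix is therefore /-po/ underlyingly, with post-nasal voicing: voiceless stops become voiced after a nasal.
After 'moon', which ends in a nasal, the suffix surfaces as [-bo], giving [lɛdambo].

[lɛdambo]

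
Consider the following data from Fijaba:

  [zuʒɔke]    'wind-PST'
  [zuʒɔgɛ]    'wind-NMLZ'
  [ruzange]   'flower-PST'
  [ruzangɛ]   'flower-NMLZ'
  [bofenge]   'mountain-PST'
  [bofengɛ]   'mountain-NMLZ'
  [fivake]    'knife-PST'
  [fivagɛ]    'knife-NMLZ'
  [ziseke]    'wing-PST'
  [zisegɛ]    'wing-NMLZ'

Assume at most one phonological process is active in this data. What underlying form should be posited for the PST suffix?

/-ke/

The PST morpheme has two allomorphs, [-ge] and [-ke].
By contrast the NMLZ suffix keeps its initial [g] throughout — that segment must be underlying.
So the underlying form is /-ke/, and voiceless stops become voiced after a nasal.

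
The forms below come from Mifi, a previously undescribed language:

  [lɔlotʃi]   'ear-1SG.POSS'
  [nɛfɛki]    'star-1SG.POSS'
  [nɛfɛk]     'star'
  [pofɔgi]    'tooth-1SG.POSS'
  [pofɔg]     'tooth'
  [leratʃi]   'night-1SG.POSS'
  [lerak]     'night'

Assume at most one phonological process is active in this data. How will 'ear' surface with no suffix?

[lɔlok]

In [leratʃi] and [lerak] the final segment of 'night' alternates: [tʃ] ~ [k].
If /k/ were underlying and a rule turned it into [tʃ] before the 1SG.POSS suffix, 'star' would also alternate; but it has [k] in both [nɛfɛki] and [nɛfɛk].
The alternation reflects depalatalization: palato-alveolar /tʃ/ becomes [k] when no front vowel follows. /tʃ/ is underlying.
From [lɔlotʃi] the stem 'ear' is /lɔlotʃ/; when no front vowel follows this yields [lɔlok].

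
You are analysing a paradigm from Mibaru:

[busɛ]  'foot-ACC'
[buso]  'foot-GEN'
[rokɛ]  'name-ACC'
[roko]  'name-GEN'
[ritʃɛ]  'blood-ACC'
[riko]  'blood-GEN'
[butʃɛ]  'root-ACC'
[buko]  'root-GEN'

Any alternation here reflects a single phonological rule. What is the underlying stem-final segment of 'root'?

In [butʃɛ] and [buko] the final segment of 'root' alternates: [tʃ] ~ [k].
The stem 'name' ([rokɛ], [roko]) shows [k] unchanged in both environments, so [k] cannot be basic with [tʃ] derived before the ACC suffix.
The underlying segment must be /tʃ/; palato-alveolar /tʃ/ becomes [k] when no front vowel follows, yielding [k] there.

/tʃ/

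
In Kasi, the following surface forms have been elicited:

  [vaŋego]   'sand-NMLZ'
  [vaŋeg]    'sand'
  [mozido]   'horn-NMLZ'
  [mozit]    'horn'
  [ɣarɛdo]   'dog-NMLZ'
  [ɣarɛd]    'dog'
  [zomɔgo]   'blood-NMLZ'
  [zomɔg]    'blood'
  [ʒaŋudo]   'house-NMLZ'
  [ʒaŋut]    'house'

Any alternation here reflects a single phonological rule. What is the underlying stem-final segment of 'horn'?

In [mozido] and [mozit] the final segment of 'horn' alternates: [d] ~ [t].
Compare 'dog', with invariant [d] in [ɣarɛdo] and [ɣarɛd]: an analysis with underlying /d/ and a rule producing [t] in isolation would wrongly predict alternation here too.
The underlying segment must be /t/; voiceless stops become voiced between vowels, yielding [d] there.

/t/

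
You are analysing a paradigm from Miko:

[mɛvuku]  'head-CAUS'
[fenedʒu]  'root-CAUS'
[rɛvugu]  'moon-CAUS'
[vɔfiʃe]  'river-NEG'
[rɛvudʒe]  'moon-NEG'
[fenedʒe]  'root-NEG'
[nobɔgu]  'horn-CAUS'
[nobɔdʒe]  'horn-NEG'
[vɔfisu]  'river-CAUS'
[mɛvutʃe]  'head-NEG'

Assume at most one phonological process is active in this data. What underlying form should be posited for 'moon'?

/rɛvug/

In [rɛvudʒe] and [rɛvugu] the final segment of 'moon' alternates: [dʒ] ~ [g].
But 'root' keeps [dʒ] in both environments ([fenedʒe], [fenedʒu]), so there is no rule changing /dʒ/ to [g] before the CAUS suffix.
So /g/ is underlying, and a rule of palatalization before a front vowel — /k/, /g/ and /s/ become palato-alveolar [tʃ], [dʒ] and [ʃ] before a front vowel — gives [dʒ].
Hence 'moon' is /rɛvug/ underlyingly.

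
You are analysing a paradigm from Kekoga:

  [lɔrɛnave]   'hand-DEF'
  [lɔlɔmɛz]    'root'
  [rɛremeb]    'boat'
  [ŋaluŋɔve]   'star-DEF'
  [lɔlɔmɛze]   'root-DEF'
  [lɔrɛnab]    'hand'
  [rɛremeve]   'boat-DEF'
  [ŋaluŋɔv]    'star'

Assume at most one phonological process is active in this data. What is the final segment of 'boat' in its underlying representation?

/b/

'boat' shows [b] ~ [v] at the end of the stem ([rɛremeb] vs [rɛremeve]).
But 'star' keeps [v] in both environments ([ŋaluŋɔv], [ŋaluŋɔve]), so there is no rule changing /v/ to [b] in isolation.
The alternation reflects intervocalic spirantization: voiced stops become fricatives between vowels. /b/ is underlying.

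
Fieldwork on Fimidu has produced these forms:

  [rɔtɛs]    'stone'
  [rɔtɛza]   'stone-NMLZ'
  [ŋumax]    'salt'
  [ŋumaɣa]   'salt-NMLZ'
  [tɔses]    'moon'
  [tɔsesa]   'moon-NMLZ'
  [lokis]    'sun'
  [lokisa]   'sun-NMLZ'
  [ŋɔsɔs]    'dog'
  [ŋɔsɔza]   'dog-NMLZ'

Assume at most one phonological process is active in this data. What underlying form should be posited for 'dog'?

/ŋɔsɔz/

The root 'dog' surfaces as [ŋɔsɔs] and [ŋɔsɔza], with a stem-final [s] ~ [z] alternation.
But 'sun' keeps [s] in both environments ([lokis], [lokisa]), so there is no rule changing /s/ to [z] before the NMLZ suffix.
The underlying segment must be /z/; voiced obstruents become voiceless word-finally, yielding [s] there.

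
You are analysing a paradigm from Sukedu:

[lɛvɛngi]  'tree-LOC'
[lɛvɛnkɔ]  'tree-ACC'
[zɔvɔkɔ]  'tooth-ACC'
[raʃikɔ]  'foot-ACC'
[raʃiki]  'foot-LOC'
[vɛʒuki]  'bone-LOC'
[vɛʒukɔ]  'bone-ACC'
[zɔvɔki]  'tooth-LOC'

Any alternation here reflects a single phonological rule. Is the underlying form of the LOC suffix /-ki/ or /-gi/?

The LOC suffix surfaces as [-gi] and [-ki], depending on the final segment of the stem.
The ACC suffix, which begins with [k], is invariant after every stem; so [k] is not altered by any rule here.
The LOC suffix is therefore /-gi/ underlyingly, with post-vocalic devoicing: voiced stops become voiceless after a vowel.

/-gi/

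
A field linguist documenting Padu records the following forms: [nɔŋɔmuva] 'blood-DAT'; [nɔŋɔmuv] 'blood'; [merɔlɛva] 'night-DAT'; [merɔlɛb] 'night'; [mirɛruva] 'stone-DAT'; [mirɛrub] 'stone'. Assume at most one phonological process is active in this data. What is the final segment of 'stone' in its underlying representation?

The stem for 'stone' ends in [v] in [mirɛruva] but [b] in [mirɛrub].
But 'blood' keeps [v] in both environments ([nɔŋɔmuva], [nɔŋɔmuv]), so there is no rule changing /v/ to [b] in isolation.
The alternation reflects intervocalic spirantization: voiced stops become fricatives between vowels. /b/ is underlying.

/b/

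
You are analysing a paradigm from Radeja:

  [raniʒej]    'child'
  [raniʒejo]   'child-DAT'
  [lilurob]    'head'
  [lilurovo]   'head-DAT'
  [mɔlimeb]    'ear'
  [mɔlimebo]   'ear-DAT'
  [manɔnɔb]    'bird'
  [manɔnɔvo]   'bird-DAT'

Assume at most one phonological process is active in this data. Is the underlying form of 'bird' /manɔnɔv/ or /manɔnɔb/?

The root 'bird' surfaces as [manɔnɔb] and [manɔnɔvo], with a stem-final [b] ~ [v] alternation.
If /b/ were underlying and a rule turned it into [v] before the DAT suffix, 'ear' would also alternate; but it has [b] in both [mɔlimeb] and [mɔlimebo].
The underlying segment must be /v/; voiced fricatives become stops word-finally, yielding [b] there.

/manɔnɔv/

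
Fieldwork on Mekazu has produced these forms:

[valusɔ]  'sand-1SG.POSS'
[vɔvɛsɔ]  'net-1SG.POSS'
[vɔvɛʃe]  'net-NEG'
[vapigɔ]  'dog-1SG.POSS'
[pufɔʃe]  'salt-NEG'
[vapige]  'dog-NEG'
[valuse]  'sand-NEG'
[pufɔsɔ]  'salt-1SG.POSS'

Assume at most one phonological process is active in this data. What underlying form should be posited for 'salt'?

/pufɔʃ/

The root 'salt' surfaces as [pufɔʃe] and [pufɔsɔ], with a stem-final [ʃ] ~ [s] alternation.
If /s/ were underlying and a rule turned it into [ʃ] before the NEG suffix, 'sand' would also alternate; but it has [s] in both [valuse] and [valusɔ].
The alternation reflects depalatalization: palato-alveolar /ʃ/ becomes [s] when no front vowel follows. /ʃ/ is underlying.
So 'salt' = /pufɔʃ/.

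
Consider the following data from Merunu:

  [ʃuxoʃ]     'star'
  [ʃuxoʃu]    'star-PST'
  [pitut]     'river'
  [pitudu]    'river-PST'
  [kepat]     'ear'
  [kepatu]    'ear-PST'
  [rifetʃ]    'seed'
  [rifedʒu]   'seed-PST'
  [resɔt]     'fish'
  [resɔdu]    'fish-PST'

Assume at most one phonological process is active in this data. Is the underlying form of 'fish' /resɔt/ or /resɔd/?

/resɔd/

The root 'fish' surfaces as [resɔt] and [resɔdu], with a stem-final [t] ~ [d] alternation.
But 'ear' keeps [t] in both environments ([kepat], [kepatu]), so there is no rule changing /t/ to [d] before the PST suffix.
The underlying segment must be /d/; voiced obstruents become voiceless word-finally, yielding [t] there.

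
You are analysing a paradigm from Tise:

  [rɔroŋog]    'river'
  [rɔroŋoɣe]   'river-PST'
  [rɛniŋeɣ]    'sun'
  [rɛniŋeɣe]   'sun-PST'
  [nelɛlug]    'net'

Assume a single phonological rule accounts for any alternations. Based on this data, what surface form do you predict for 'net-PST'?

[nelɛluɣe]

The stem for 'river' ends in [g] in [rɔroŋog] but [ɣ] in [rɔroŋoɣe].
But 'sun' keeps [ɣ] in both environments ([rɛniŋeɣ], [rɛniŋeɣe]), so there is no rule changing /ɣ/ to [g] in isolation.
Therefore /g/ is basic and [ɣ] is derived by intervocalic spirantization (voiced stops become fricatives between vowels).
The one attested form of 'net', [nelɛlug], shows underlying /nelɛlug/. Applying the same rule between vowels gives [nelɛluɣe].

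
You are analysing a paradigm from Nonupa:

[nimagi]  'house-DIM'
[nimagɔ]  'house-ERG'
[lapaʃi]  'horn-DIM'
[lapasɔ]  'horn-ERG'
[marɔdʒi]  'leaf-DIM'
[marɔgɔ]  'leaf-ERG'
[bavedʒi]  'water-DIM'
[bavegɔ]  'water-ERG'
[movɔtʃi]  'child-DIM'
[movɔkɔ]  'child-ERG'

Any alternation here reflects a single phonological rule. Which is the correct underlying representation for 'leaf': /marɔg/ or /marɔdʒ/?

The root 'leaf' surfaces as [marɔdʒi] and [marɔgɔ], with a stem-final [dʒ] ~ [g] alternation.
But 'house' keeps [g] in both environments ([nimagi], [nimagɔ]), so there is no rule changing /g/ to [dʒ] before the DIM suffix.
The alternation reflects depalatalization: palato-alveolar /tʃ/, /dʒ/ and /ʃ/ become [k], [g] and [s] when no front vowel follows. /dʒ/ is underlying.

/marɔdʒ/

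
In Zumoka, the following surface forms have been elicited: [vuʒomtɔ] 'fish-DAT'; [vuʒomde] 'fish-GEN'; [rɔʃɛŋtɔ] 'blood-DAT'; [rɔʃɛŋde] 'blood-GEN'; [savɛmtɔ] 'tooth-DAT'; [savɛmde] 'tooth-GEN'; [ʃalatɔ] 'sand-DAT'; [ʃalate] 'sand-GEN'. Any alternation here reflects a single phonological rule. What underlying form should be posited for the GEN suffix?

/-de/

The GEN morpheme has two allomorphs, [-de] and [-te].
By contrast the DAT suffix keeps its initial [t] throughout — that segment must be underlying.
So the underlying form is /-de/, and voiced stops become voiceless after a vowel.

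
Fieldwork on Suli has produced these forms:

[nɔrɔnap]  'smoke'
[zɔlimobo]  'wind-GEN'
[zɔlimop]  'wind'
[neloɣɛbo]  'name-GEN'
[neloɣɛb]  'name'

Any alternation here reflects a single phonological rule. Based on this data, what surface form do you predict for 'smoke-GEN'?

[nɔrɔnabo]

The stem for 'wind' ends in [b] in [zɔlimobo] but [p] in [zɔlimop].
If /b/ were underlying and a rule turned it into [p] in isolation, 'name' would also alternate; but it has [b] in both [neloɣɛbo] and [neloɣɛb].
The alternation reflects intervocalic voicing: voiceless stops become voiced between vowels. /p/ is underlying.
From [nɔrɔnap] the stem 'smoke' is /nɔrɔnap/; between vowels this yields [nɔrɔnabo].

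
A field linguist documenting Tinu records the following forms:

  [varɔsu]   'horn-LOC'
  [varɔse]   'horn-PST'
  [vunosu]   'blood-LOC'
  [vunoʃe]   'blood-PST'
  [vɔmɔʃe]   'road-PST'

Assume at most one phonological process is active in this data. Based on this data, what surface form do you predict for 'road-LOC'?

In [vunosu] and [vunoʃe] the final segment of 'blood' alternates: [s] ~ [ʃ].
If /s/ were underlying and a rule turned it into [ʃ] before the PST suffix, 'horn' would also alternate; but it has [s] in both [varɔsu] and [varɔse].
Therefore /ʃ/ is basic and [s] is derived by depalatalization (palato-alveolar /ʃ/ becomes [s] when no front vowel follows).
The one attested form of 'road', [vɔmɔʃe], shows underlying /vɔmɔʃ/. Applying the same rule when no front vowel follows gives [vɔmɔsu].

[vɔmɔsu]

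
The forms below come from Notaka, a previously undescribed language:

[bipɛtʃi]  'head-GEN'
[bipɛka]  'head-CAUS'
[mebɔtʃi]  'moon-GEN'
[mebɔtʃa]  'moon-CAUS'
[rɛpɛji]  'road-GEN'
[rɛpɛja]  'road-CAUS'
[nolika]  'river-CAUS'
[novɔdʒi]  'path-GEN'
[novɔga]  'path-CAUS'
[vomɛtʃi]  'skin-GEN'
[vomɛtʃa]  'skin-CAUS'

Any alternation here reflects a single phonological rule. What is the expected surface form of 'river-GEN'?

[nolitʃi]

In [bipɛtʃi] and [bipɛka] the final segment of 'head' alternates: [tʃ] ~ [k].
The stem 'skin' ([vomɛtʃi], [vomɛtʃa]) shows [tʃ] unchanged in both environments, so [tʃ] cannot be basic with [k] derived before the CAUS suffix.
The alternation reflects palatalization before a front vowel: /k/ and /g/ become palato-alveolar [tʃ] and [dʒ] before a front vowel. /k/ is underlying.
From [nolika] the stem 'river' is /nolik/; before a front vowel this yields [nolitʃi].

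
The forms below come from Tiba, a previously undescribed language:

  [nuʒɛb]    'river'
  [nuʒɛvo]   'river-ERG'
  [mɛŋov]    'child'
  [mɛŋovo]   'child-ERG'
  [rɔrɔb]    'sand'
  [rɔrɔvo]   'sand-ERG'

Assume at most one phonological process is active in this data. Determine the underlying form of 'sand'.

'sand' shows [b] ~ [v] at the end of the stem ([rɔrɔb] vs [rɔrɔvo]).
If /v/ were underlying and a rule turned it into [b] in isolation, 'child' would also alternate; but it has [v] in both [mɛŋov] and [mɛŋovo].
Therefore /b/ is basic and [v] is derived by intervocalic spirantization (voiced stops become fricatives between vowels).
The underlying form of 'sand' is therefore /rɔrɔb/.

/rɔrɔb/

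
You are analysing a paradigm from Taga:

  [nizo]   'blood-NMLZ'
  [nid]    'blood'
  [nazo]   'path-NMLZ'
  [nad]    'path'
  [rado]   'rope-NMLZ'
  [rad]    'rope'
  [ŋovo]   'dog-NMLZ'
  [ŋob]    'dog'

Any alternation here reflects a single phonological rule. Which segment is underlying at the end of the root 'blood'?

/z/

'blood' shows [z] ~ [d] at the end of the stem ([nizo] vs [nid]).
But 'rope' keeps [d] in both environments ([rado], [rad]), so there is no rule changing /d/ to [z] before the NMLZ suffix.
Therefore /z/ is basic and [d] is derived by word-final hardening (voiced fricatives become stops word-finally).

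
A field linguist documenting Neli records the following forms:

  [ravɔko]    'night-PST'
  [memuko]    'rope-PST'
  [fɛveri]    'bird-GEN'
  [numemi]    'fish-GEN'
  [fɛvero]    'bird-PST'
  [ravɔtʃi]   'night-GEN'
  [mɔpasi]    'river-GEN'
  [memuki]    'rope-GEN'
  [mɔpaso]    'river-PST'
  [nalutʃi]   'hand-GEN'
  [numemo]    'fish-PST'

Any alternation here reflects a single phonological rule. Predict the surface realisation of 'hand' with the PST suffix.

[naluko]

The stem for 'night' ends in [k] in [ravɔko] but [tʃ] in [ravɔtʃi].
If /k/ were underlying and a rule turned it into [tʃ] before the GEN suffix, 'rope' would also alternate; but it has [k] in both [memuko] and [memuki].
The underlying segment must be /tʃ/; palato-alveolar /tʃ/ becomes [k] when no front vowel follows, yielding [k] there.
The one attested form of 'hand', [nalutʃi], shows underlying /nalutʃ/. Applying the same rule when no front vowel follows gives [naluko].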